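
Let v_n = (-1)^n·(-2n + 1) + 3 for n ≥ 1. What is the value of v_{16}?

-28

(-1)^16 = 1; -2n + 1 at n=16 is -31; so v_{16} = -28.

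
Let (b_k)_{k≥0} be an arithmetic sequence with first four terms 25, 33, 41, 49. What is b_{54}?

457

Common difference d = 8.
b_k = 25 + (k - 0)·8.
b_{54} = 25 + 54·8 = 457.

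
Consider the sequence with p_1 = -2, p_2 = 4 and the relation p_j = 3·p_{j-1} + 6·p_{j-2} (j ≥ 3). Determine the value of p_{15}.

Step forward from the initial values:
p_3 = 0  p_4 = 24  p_5 = 72  …  p_{12} = 2439720  p_{13} = 10666728  p_{14} = 46638504  p_{15} = 203915880.

203915880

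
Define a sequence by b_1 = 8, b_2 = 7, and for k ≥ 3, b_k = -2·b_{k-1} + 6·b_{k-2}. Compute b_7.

Step forward from the initial values:
b_3 = 34, b_4 = -26, b_5 = 256, b_6 = -668, b_7 = 2872.

2872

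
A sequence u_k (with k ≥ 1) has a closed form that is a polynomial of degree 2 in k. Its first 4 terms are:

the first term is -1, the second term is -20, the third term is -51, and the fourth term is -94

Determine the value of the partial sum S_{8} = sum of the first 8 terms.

1st diffs: -19, -31, -43.
2nd diffs: -12, -12 (constant).
So u_k = -6k^2 - k + 6.
Continuing: -149, -216, -295, -386.
Summing k = 1..8 (8 terms) gives -1212.

-1212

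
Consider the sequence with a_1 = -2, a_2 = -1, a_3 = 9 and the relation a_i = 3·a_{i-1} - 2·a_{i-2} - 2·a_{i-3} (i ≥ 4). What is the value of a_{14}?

Compute successive terms:
a_4 = 33, a_5 = 83, a_6 = 165, …, a_{11} = -3761, a_{12} = -9243, a_{13} = -18121, a_{14} = -28355.

-28355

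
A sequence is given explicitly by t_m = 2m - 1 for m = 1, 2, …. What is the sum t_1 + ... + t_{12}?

144

Over m = 1..12: Σm = 78.
Total = (2)·78 + (-1)·12 = 144.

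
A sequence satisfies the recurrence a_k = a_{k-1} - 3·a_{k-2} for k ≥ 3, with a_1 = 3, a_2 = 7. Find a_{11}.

883

Compute successive terms:
a_3 = -2; a_4 = -23; a_5 = -17; a_6 = 52; a_7 = 103; a_8 = -53; a_9 = -362; a_{10} = -203; a_{11} = 883.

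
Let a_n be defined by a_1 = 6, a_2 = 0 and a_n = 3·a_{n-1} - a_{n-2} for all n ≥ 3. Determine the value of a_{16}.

-1906866

Iterate the recurrence:
a_3 = -6, a_4 = -18, a_5 = -48, …, a_{13} = -106266, a_{14} = -278208, a_{15} = -728358, a_{16} = -1906866.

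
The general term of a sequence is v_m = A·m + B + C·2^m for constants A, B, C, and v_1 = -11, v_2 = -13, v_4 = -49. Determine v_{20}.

-4194193

Write the equations: A + B + 2C = -11; 2A + B + 4C = -13; 4A + B + 16C = -49.
Subtracting the first from the second: A + 2C = -2.
Subtracting the second from the third: 2A + 12C = -36.
Solving: C = -4, A = 6, then B = -9.
So v_m = 6·m + (-9) + (-4)·2^m; at m=20 this is -4194193.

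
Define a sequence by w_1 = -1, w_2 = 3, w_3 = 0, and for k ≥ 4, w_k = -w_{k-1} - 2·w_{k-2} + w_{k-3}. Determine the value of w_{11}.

w_4 = -7  w_5 = 10  w_6 = 4  w_7 = -31  w_8 = 33  w_9 = 33  w_{10} = -130  w_{11} = 97.

97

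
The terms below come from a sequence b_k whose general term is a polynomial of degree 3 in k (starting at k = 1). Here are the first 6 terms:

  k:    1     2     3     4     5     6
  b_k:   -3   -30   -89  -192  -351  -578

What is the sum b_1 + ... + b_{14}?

-26159

1st diffs: -27, -59, -103, -159, -227.
2nd diffs: -32, -44, -56, -68.
3rd diffs: -12, -12, -12 (constant).
So b_k = -2k^3 - 4k^2 - k + 4.
Continuing: …, -885, -1284, -1787, -2406, …, b_{14} = -6282.
Summing k = 1..14 (14 terms) gives -26159.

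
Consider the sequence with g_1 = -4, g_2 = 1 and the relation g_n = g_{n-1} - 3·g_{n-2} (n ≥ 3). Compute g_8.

Step forward from the initial values:
g_3 = 13, g_4 = 10, g_5 = -29, g_6 = -59, g_7 = 28, g_8 = 205.

205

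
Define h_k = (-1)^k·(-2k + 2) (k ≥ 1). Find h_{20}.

(-1)^20 = 1; -2k + 2 at k=20 is -38; so h_{20} = -38.

-38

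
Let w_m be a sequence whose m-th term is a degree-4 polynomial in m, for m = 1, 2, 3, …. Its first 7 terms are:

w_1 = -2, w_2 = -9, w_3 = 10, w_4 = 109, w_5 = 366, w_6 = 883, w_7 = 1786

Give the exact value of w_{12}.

1st diffs: -7, 19, 99, 257, 517, 903.
2nd diffs: 26, 80, 158, 260, 386.
3rd diffs: 54, 78, 102, 126.
4th diffs: 24, 24, 24 (constant).
Newton forward-difference form: w_m = -2 + (-7)·C(m-1,1) + 26·C(m-1,2) + 54·C(m-1,3) + 24·C(m-1,4).
At m = 12: m-1 = 11, so w_{12} = -2 - 77 + 1430 + 8910 + 7920 = 18181.

18181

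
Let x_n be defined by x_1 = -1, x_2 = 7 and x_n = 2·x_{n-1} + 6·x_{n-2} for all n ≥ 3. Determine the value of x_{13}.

x_3 = 8, x_4 = 58, x_5 = 164, …, x_{10} = 115312, x_{11} = 419456, x_{12} = 1530784, x_{13} = 5578304.

5578304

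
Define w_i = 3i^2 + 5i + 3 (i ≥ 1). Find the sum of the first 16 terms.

5216

Over i = 1..16: Σi = 136, Σi² = 1496.
Total = (3)·1496 + (5)·136 + (3)·16 = 5216.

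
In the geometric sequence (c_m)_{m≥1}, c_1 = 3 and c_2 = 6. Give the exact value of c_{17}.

Common ratio r = 2.
c_m = 3·2^(m-1).
c_{17} = 3·2^16 = 196608.

196608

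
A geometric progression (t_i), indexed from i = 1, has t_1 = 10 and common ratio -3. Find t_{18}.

-1291401630

t_i = 10·(-3)^(i-1).
t_{18} = 10·(-3)^17 = -1291401630.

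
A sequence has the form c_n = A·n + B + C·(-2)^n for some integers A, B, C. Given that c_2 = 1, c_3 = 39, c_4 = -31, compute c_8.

-743

At n = 2, 3, 4: 2A + B + 4C = 1; 3A + B - 8C = 39; 4A + B + 16C = -31.
Subtracting the first from the second: A - 12C = 38.
Subtracting the second from the third: A + 24C = -70.
Solving: C = -3, A = 2, then B = 9.
Hence c_8 = 2·8 + 9 + (-3)·256 = -743.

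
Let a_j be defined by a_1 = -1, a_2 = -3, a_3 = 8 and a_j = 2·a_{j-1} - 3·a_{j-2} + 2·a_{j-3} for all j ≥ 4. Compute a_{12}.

-289

Iterate the recurrence:
a_4 = 23; a_5 = 16; a_6 = -21; a_7 = -44; a_8 = 7; a_9 = 104; a_{10} = 99; a_{11} = -100; a_{12} = -289.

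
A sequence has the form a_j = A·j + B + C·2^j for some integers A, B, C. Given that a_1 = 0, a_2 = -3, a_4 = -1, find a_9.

Plug in j = 1, 2, 4: A + B + 2C = 0; 2A + B + 4C = -3; 4A + B + 16C = -1.
Subtracting the first from the second: A + 2C = -3.
Subtracting the second from the third: 2A + 12C = 2.
Solving: C = 1, A = -5, then B = 3.
Therefore a_9 = -45 + 3 + 1·512 = 470.

470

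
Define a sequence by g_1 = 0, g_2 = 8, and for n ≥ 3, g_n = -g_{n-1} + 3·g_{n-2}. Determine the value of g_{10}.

4064

g_3 = -8;  g_4 = 32;  g_5 = -56;  g_6 = 152;  g_7 = -320;  g_8 = 776;  g_9 = -1736;  g_{10} = 4064.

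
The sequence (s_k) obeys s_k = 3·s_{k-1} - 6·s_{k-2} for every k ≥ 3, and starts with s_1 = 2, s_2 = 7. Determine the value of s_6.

-207

Compute successive terms:
s_3 = 9; s_4 = -15; s_5 = -99; s_6 = -207.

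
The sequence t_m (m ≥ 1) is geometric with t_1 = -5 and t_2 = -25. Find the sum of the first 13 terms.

Common ratio r = 5.
t_m = (-5)·5^(m-1).
S = (-5)·(5^13 - 1)/(5 - 1) = (-5)·(1220703125 - 1)/(4) = -1525878905.

-1525878905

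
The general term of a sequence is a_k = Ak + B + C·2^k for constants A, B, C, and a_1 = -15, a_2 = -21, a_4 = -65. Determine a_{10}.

-4085

Write the equations: A + B + 2C = -15; 2A + B + 4C = -21; 4A + B + 16C = -65.
Subtracting the first from the second: A + 2C = -6.
Subtracting the second from the third: 2A + 12C = -44.
Solving: C = -4, A = 2, then B = -9.
So a_k = 2·k + (-9) + (-4)·2^k; at k=10 this is -4085.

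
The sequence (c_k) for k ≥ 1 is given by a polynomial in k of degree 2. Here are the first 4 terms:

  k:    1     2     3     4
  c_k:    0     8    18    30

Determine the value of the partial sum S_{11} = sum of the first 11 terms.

1st diffs: 8, 10, 12.
2nd diffs: 2, 2 (constant).
Newton forward-difference form: c_k = 8·C(k-1,1) + 2·C(k-1,2).
Continuing: …, 44, 60, 78, 98, …, c_{11} = 170.
Summing k = 1..11 (11 terms) gives 770.

770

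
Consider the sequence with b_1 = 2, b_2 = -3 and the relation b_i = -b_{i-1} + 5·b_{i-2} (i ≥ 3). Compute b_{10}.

-14668

Step forward from the initial values:
b_3 = 13; b_4 = -28; b_5 = 93; b_6 = -233; b_7 = 698; b_8 = -1863; b_9 = 5353; b_{10} = -14668.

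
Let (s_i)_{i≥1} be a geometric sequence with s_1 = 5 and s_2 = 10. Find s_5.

80

Common ratio r = 2.
s_i = 5·2^(i-1).
s_5 = 5·2^4 = 80.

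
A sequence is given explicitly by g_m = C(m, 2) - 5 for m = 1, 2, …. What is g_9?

31

C(9, 2) = 36, so g_9 = 31.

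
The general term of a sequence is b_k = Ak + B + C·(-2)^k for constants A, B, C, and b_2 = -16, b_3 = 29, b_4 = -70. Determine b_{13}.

32735

Plug in k = 2, 3, 4: 2A + B + 4C = -16; 3A + B - 8C = 29; 4A + B + 16C = -70.
Subtracting the first from the second: A - 12C = 45.
Subtracting the second from the third: A + 24C = -99.
Solving: C = -4, A = -3, then B = 6.
Hence b_{13} = -3·13 + 6 + (-4)·(-8192) = 32735.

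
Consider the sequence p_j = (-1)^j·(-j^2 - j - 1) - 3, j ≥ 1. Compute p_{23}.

(-1)^23 = -1; -j^2 - j - 1 at j=23 is -553; so p_{23} = 550.

550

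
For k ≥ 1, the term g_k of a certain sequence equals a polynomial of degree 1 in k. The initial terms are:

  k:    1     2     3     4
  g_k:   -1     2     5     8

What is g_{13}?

1st diffs: 3, 3, 3 (constant).
So g_k = 3k - 4.
Evaluating at k = 13 gives g_{13} = 35.

35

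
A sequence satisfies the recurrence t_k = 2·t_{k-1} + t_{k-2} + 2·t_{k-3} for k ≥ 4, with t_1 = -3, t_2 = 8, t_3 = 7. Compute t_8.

984

Step forward from the initial values:
t_4 = 16  t_5 = 55  t_6 = 140  t_7 = 367  t_8 = 984.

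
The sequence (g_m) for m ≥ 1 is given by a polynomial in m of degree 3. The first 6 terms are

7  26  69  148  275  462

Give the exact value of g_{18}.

1st diffs: 19, 43, 79, 127, 187.
2nd diffs: 24, 36, 48, 60.
3rd diffs: 12, 12, 12 (constant).
So g_m = 2m^3 + 5m.
Evaluating at m = 18 gives g_{18} = 11754.

11754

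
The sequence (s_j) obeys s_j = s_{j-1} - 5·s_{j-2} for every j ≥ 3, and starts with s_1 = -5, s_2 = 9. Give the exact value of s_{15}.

Iterate the recurrence:
s_3 = 34  s_4 = -11  s_5 = -181  …  s_{12} = 50554  s_{13} = 36059  s_{14} = -216711  s_{15} = -397006.

-397006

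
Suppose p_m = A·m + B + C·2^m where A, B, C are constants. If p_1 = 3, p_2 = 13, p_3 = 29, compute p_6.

At m = 1, 2, 3: A + B + 2C = 3; 2A + B + 4C = 13; 3A + B + 8C = 29.
Subtracting the first from the second: A + 2C = 10.
Subtracting the second from the third: A + 4C = 16.
Solving: C = 3, A = 4, then B = -7.
Hence p_6 = 4·6 + (-7) + 3·64 = 209.

209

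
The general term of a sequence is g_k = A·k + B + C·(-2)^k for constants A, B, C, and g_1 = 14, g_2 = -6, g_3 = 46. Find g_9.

2086

Write the equations: A + B - 2C = 14; 2A + B + 4C = -6; 3A + B - 8C = 46.
Subtracting the first from the second: A + 6C = -20.
Subtracting the second from the third: A - 12C = 52.
Solving: C = -4, A = 4, then B = 2.
Hence g_9 = 4·9 + 2 + (-4)·(-512) = 2086.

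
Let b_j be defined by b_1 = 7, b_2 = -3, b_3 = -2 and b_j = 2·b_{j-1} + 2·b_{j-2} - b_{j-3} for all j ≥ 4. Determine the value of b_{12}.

Iterate the recurrence:
b_4 = -17, b_5 = -35, b_6 = -102, b_7 = -257, b_8 = -683, b_9 = -1778, b_{10} = -4665, b_{11} = -12203, b_{12} = -31958.

-31958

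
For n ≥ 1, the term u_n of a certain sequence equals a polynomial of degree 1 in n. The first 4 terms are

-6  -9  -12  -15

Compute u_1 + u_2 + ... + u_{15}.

1st diffs: -3, -3, -3 (constant).
So u_n = -3n - 3.
Continuing: …, -18, -21, -24, -27, …, u_{15} = -48.
Summing n = 1..15 (15 terms) gives -405.

-405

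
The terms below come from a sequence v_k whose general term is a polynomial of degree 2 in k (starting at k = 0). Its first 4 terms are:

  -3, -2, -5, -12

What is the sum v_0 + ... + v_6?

-140

1st diffs: 1, -3, -7.
2nd diffs: -4, -4 (constant).
Newton forward-difference form: v_k = -3 + 1·C(k,1) + (-4)·C(k,2).
Continuing: -23, -38, -57.
Summing k = 0..6 (7 terms) gives -140.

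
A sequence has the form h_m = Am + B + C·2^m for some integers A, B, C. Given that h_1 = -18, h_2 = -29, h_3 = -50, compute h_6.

-333

Write the equations: A + B + 2C = -18; 2A + B + 4C = -29; 3A + B + 8C = -50.
Subtracting the first from the second: A + 2C = -11.
Subtracting the second from the third: A + 4C = -21.
Solving: C = -5, A = -1, then B = -7.
Therefore h_6 = -6 + (-7) + (-5)·64 = -333.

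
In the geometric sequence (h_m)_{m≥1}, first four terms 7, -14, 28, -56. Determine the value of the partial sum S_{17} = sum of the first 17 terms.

Common ratio r = -2.
h_m = 7·(-2)^(m-1).
S = 7·((-2)^17 - 1)/(-2 - 1) = 7·(-131072 - 1)/(-3) = 305837.

305837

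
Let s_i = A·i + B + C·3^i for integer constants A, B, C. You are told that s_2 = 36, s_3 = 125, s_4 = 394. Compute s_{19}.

5811307309

Plug in i = 2, 3, 4: 2A + B + 9C = 36; 3A + B + 27C = 125; 4A + B + 81C = 394.
Subtracting the first from the second: A + 18C = 89.
Subtracting the second from the third: A + 54C = 269.
Solving: C = 5, A = -1, then B = -7.
Therefore s_{19} = -19 + (-7) + 5·1162261467 = 5811307309.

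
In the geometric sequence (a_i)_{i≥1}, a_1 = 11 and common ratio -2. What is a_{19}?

2883584

a_i = 11·(-2)^(i-1).
a_{19} = 11·(-2)^18 = 2883584.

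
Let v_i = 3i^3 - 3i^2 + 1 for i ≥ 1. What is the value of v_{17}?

13873

v_{17} = 3·17^3 - 3·17^2 + 1 = 13873.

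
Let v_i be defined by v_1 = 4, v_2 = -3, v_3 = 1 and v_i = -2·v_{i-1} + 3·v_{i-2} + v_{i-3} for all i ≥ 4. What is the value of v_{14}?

v_4 = -7; v_5 = 14; v_6 = -48; …; v_{11} = 9601; v_{12} = -27982; v_{13} = 81464; v_{14} = -237273.

-237273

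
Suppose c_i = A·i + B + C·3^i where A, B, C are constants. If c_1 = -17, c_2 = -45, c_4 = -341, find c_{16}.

Write the equations: A + B + 3C = -17; 2A + B + 9C = -45; 4A + B + 81C = -341.
Subtracting the first from the second: A + 6C = -28.
Subtracting the second from the third: 2A + 72C = -296.
Solving: C = -4, A = -4, then B = -1.
Therefore c_{16} = -64 + (-1) + (-4)·43046721 = -172186949.

-172186949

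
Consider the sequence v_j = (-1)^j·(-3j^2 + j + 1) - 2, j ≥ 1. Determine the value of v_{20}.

-1181

(-1)^20 = 1; -3j^2 + j + 1 at j=20 is -1179; so v_{20} = -1181.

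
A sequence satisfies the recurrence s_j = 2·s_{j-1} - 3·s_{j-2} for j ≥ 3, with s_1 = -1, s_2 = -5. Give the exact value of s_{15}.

Applying the relation repeatedly:
s_3 = -7, s_4 = 1, s_5 = 23, …, s_{12} = 1249, s_{13} = 1511, s_{14} = -725, s_{15} = -5983.

-5983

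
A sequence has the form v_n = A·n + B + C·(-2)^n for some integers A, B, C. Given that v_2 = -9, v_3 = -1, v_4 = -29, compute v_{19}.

524215

At n = 2, 3, 4: 2A + B + 4C = -9; 3A + B - 8C = -1; 4A + B + 16C = -29.
Subtracting the first from the second: A - 12C = 8.
Subtracting the second from the third: A + 24C = -28.
Solving: C = -1, A = -4, then B = 3.
Therefore v_{19} = -76 + 3 + (-1)·(-524288) = 524215.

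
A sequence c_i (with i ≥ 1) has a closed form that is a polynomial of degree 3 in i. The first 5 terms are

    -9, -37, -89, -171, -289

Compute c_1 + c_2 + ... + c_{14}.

-17416

1st diffs: -28, -52, -82, -118.
2nd diffs: -24, -30, -36.
3rd diffs: -6, -6 (constant).
Newton forward-difference form: c_i = -9 + (-28)·C(i-1,1) + (-24)·C(i-1,2) + (-6)·C(i-1,3).
Continuing: …, -449, -657, -919, -1241, …, c_{14} = -3961.
Summing i = 1..14 (14 terms) gives -17416.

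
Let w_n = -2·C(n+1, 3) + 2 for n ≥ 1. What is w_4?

-18

C(5, 3) = 10, so w_4 = -18.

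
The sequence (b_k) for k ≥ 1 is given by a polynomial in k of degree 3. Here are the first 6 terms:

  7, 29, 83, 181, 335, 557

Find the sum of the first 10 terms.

1st diffs: 22, 54, 98, 154, 222.
2nd diffs: 32, 44, 56, 68.
3rd diffs: 12, 12, 12 (constant).
So b_k = 2k^3 + 4k^2 - 4k + 5.
Continuing: 859, 1253, 1751, 2365.
Summing k = 1..10 (10 terms) gives 7420.

7420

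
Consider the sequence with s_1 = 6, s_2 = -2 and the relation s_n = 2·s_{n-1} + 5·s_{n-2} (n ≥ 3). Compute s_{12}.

1124522

Iterate the recurrence:
s_3 = 26, s_4 = 42, s_5 = 214, s_6 = 638, s_7 = 2346, s_8 = 7882, s_9 = 27494, s_{10} = 94398, s_{11} = 326266, s_{12} = 1124522.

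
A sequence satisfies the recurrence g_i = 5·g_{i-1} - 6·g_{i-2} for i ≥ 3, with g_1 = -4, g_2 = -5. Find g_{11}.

Compute successive terms:
g_3 = -1, g_4 = 25, g_5 = 131, g_6 = 505, g_7 = 1739, g_8 = 5665, g_9 = 17891, g_{10} = 55465, g_{11} = 169979.
(Characteristic roots are 3 and 2.)

169979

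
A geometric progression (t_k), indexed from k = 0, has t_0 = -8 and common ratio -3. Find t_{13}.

12754584

t_k = (-8)·(-3)^(k-0).
t_{13} = (-8)·(-3)^13 = 12754584.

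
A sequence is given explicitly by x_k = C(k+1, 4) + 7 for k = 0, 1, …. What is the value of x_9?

C(10, 4) = 210, so x_9 = 217.

217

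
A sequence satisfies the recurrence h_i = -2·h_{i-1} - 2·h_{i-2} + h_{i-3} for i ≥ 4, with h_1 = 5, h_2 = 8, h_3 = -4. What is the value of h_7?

h_4 = -3;  h_5 = 22;  h_6 = -42;  h_7 = 37.

37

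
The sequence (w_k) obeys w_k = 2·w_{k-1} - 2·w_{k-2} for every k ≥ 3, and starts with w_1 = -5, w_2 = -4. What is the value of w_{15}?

-128

Compute successive terms:
w_3 = 2, w_4 = 12, w_5 = 20, …, w_{12} = 192, w_{13} = 320, w_{14} = 256, w_{15} = -128.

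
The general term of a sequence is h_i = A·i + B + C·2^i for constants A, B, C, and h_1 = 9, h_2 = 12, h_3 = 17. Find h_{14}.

16404

Write the equations: A + B + 2C = 9; 2A + B + 4C = 12; 3A + B + 8C = 17.
Subtracting the first from the second: A + 2C = 3.
Subtracting the second from the third: A + 4C = 5.
Solving: C = 1, A = 1, then B = 6.
Hence h_{14} = 1·14 + 6 + 1·16384 = 16404.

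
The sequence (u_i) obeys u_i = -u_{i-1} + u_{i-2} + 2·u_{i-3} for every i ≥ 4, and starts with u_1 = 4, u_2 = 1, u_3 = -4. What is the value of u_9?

32

Compute successive terms:
u_4 = 13; u_5 = -15; u_6 = 20; u_7 = -9; u_8 = -1; u_9 = 32.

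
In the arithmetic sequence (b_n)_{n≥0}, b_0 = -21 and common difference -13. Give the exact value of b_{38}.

b_n = -21 + (n - 0)·(-13).
b_{38} = -21 + 38·(-13) = -515.

-515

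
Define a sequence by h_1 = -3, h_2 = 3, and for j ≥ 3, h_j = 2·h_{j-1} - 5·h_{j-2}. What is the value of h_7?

Iterate the recurrence:
h_3 = 21; h_4 = 27; h_5 = -51; h_6 = -237; h_7 = -219.

-219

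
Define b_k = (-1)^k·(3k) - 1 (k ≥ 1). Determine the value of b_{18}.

(-1)^18 = 1; 3k at k=18 is 54; so b_{18} = 53.

53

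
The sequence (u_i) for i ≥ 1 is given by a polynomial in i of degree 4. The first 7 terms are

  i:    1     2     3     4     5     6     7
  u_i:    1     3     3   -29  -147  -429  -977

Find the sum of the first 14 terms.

-78610

1st diffs: 2, 0, -32, -118, -282, -548.
2nd diffs: -2, -32, -86, -164, -266.
3rd diffs: -30, -54, -78, -102.
4th diffs: -24, -24, -24 (constant).
Newton forward-difference form: u_i = 1 + 2·C(i-1,1) + (-2)·C(i-1,2) + (-30)·C(i-1,3) + (-24)·C(i-1,4).
Continuing: …, -1917, -3399, -5597, -8709, …, u_{14} = -25869.
Summing i = 1..14 (14 terms) gives -78610.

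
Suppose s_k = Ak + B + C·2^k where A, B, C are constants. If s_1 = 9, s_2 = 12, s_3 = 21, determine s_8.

The three given values yield: A + B + 2C = 9; 2A + B + 4C = 12; 3A + B + 8C = 21.
Subtracting the first from the second: A + 2C = 3.
Subtracting the second from the third: A + 4C = 9.
Solving: C = 3, A = -3, then B = 6.
Therefore s_8 = -24 + 6 + 3·256 = 750.

750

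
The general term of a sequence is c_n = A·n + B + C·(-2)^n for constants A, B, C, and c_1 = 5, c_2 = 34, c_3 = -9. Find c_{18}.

Write the equations: A + B - 2C = 5; 2A + B + 4C = 34; 3A + B - 8C = -9.
Subtracting the first from the second: A + 6C = 29.
Subtracting the second from the third: A - 12C = -43.
Solving: C = 4, A = 5, then B = 8.
Hence c_{18} = 5·18 + 8 + 4·262144 = 1048674.

1048674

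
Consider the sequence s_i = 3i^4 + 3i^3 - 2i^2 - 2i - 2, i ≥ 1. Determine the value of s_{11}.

47650

s_{11} = 3·11^4 + 3·11^3 - 2·11^2 - 2·11 - 2 = 47650.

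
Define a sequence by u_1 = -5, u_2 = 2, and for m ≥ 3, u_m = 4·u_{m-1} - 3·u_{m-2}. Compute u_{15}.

16740383

u_3 = 23; u_4 = 86; u_5 = 275; …; u_{12} = 620006; u_{13} = 1860035; u_{14} = 5580122; u_{15} = 16740383.
(Characteristic roots are 3 and 1.)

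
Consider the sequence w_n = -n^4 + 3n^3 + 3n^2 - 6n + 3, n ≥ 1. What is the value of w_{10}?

w_{10} = -1·10^4 + 3·10^3 + 3·10^2 - 6·10 + 3 = -6757.

-6757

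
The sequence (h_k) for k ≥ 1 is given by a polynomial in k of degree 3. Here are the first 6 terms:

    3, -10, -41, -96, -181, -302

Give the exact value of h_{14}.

1st diffs: -13, -31, -55, -85, -121.
2nd diffs: -18, -24, -30, -36.
3rd diffs: -6, -6, -6 (constant).
Newton forward-difference form: h_k = 3 + (-13)·C(k-1,1) + (-18)·C(k-1,2) + (-6)·C(k-1,3).
At k = 14: k-1 = 13, so h_{14} = 3 - 169 - 1404 - 1716 = -3286.

-3286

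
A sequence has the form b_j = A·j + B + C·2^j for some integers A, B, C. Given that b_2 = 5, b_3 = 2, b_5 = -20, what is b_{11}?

Plug in j = 2, 3, 5: 2A + B + 4C = 5; 3A + B + 8C = 2; 5A + B + 32C = -20.
Subtracting the first from the second: A + 4C = -3.
Subtracting the second from the third: 2A + 24C = -22.
Solving: C = -1, A = 1, then B = 7.
Hence b_{11} = 1·11 + 7 + (-1)·2048 = -2030.

-2030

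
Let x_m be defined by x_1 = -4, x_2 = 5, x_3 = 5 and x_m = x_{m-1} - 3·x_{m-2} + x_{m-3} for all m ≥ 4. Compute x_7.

Step forward from the initial values:
x_4 = -14;  x_5 = -24;  x_6 = 23;  x_7 = 81.

81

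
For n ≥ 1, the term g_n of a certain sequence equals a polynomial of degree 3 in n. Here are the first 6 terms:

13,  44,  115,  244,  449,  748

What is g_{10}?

1st diffs: 31, 71, 129, 205, 299.
2nd diffs: 40, 58, 76, 94.
3rd diffs: 18, 18, 18 (constant).
So g_n = 3n^3 + 2n^2 + 4n + 4.
Evaluating at n = 10 gives g_{10} = 3244.

3244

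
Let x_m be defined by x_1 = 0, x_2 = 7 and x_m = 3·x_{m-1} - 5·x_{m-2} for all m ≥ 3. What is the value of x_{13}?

-37296

Compute successive terms:
x_3 = 21  x_4 = 28  x_5 = -21  …  x_{10} = 5572  x_{11} = 11571  x_{12} = 6853  x_{13} = -37296.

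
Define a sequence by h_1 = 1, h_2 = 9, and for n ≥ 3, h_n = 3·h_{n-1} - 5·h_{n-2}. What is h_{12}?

Iterate the recurrence:
h_3 = 22; h_4 = 21; h_5 = -47; h_6 = -246; h_7 = -503; h_8 = -279; h_9 = 1678; h_{10} = 6429; h_{11} = 10897; h_{12} = 546.

546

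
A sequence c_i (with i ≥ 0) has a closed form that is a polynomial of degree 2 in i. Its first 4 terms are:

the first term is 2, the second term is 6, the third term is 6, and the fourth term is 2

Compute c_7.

-54

1st diffs: 4, 0, -4.
2nd diffs: -4, -4 (constant).
Newton forward-difference form: c_i = 2 + 4·C(i,1) + (-4)·C(i,2).
At i = 7: i = 7, so c_7 = 2 + 28 - 84 = -54.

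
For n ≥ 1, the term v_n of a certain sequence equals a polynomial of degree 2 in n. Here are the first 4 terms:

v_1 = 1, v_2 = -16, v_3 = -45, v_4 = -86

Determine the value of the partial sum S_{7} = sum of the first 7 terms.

1st diffs: -17, -29, -41.
2nd diffs: -12, -12 (constant).
So v_n = -6n^2 + n + 6.
Continuing: -139, -204, -281.
Summing n = 1..7 (7 terms) gives -770.

-770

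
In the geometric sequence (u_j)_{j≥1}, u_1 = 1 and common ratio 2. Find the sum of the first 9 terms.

u_j = 1·2^(j-1).
S = 1·(2^9 - 1)/(2 - 1) = 1·(512 - 1)/(1) = 511.

511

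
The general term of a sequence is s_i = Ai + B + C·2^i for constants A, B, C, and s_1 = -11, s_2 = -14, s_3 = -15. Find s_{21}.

Plug in i = 1, 2, 3: A + B + 2C = -11; 2A + B + 4C = -14; 3A + B + 8C = -15.
Subtracting the first from the second: A + 2C = -3.
Subtracting the second from the third: A + 4C = -1.
Solving: C = 1, A = -5, then B = -8.
Therefore s_{21} = -105 + (-8) + 1·2097152 = 2097039.

2097039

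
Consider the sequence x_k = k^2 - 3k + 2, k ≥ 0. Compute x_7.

30

x_7 = 1·7^2 - 3·7 + 2 = 30.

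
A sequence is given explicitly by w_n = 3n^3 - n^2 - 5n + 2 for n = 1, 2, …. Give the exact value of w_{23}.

35859

w_{23} = 3·23^3 - 1·23^2 - 5·23 + 2 = 35859.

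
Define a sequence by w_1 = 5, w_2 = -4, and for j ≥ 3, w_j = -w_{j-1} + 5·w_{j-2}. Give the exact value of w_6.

Iterate the recurrence:
w_3 = 29;  w_4 = -49;  w_5 = 194;  w_6 = -439.

-439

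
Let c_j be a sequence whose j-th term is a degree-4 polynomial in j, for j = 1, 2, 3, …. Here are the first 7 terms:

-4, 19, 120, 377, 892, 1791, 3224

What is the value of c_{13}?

34460

1st diffs: 23, 101, 257, 515, 899, 1433.
2nd diffs: 78, 156, 258, 384, 534.
3rd diffs: 78, 102, 126, 150.
4th diffs: 24, 24, 24 (constant).
So c_j = j^4 + 3j^3 - 4j^2 - j - 3.
Evaluating at j = 13 gives c_{13} = 34460.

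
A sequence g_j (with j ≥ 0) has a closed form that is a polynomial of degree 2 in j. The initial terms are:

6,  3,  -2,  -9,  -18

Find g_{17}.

-317

1st diffs: -3, -5, -7, -9.
2nd diffs: -2, -2, -2 (constant).
Newton forward-difference form: g_j = 6 + (-3)·C(j,1) + (-2)·C(j,2).
At j = 17: j = 17, so g_{17} = 6 - 51 - 272 = -317.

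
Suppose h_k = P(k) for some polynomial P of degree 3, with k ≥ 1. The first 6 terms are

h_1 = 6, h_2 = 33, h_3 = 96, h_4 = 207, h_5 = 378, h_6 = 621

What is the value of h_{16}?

1st diffs: 27, 63, 111, 171, 243.
2nd diffs: 36, 48, 60, 72.
3rd diffs: 12, 12, 12 (constant).
Newton forward-difference form: h_k = 6 + 27·C(k-1,1) + 36·C(k-1,2) + 12·C(k-1,3).
At k = 16: k-1 = 15, so h_{16} = 6 + 405 + 3780 + 5460 = 9651.

9651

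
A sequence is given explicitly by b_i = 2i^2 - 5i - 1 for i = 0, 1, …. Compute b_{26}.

1221

b_{26} = 2·26^2 - 5·26 - 1 = 1221.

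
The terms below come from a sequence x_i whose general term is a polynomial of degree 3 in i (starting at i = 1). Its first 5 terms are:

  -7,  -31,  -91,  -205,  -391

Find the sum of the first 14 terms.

1st diffs: -24, -60, -114, -186.
2nd diffs: -36, -54, -72.
3rd diffs: -18, -18 (constant).
Newton forward-difference form: x_i = -7 + (-24)·C(i-1,1) + (-36)·C(i-1,2) + (-18)·C(i-1,3).
Continuing: …, -667, -1051, -1561, -2215, …, x_{14} = -8275.
Summing i = 1..14 (14 terms) gives -33404.

-33404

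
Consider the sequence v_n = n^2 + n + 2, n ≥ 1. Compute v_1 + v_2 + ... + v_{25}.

Over n = 1..25: Σn = 325, Σn² = 5525.
Total = (1)·5525 + (1)·325 + (2)·25 = 5900.

5900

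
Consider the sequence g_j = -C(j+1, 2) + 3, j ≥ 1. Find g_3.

C(4, 2) = 6, so g_3 = -3.

-3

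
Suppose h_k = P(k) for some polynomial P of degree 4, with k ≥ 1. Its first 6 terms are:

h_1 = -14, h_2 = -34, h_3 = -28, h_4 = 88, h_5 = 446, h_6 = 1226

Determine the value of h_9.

1st diffs: -20, 6, 116, 358, 780.
2nd diffs: 26, 110, 242, 422.
3rd diffs: 84, 132, 180.
4th diffs: 48, 48 (constant).
Newton forward-difference form: h_k = -14 + (-20)·C(k-1,1) + 26·C(k-1,2) + 84·C(k-1,3) + 48·C(k-1,4).
At k = 9: k-1 = 8, so h_9 = -14 - 160 + 728 + 4704 + 3360 = 8618.

8618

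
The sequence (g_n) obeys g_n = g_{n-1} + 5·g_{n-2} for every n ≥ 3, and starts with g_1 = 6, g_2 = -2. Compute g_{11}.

56198

Iterate the recurrence:
g_3 = 28  g_4 = 18  g_5 = 158  g_6 = 248  g_7 = 1038  g_8 = 2278  g_9 = 7468  g_{10} = 18858  g_{11} = 56198.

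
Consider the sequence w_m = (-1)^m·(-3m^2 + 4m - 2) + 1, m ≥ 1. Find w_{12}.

-385

(-1)^12 = 1; -3m^2 + 4m - 2 at m=12 is -386; so w_{12} = -385.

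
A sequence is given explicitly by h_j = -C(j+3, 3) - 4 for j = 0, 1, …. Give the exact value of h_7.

C(10, 3) = 120, so h_7 = -124.

-124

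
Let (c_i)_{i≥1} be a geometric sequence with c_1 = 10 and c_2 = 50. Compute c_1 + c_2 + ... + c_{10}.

Common ratio r = 5.
c_i = 10·5^(i-1).
S = 10·(5^10 - 1)/(5 - 1) = 10·(9765625 - 1)/(4) = 24414060.

24414060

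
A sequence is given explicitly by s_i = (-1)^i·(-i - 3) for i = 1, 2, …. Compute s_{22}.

(-1)^22 = 1; -i - 3 at i=22 is -25; so s_{22} = -25.

-25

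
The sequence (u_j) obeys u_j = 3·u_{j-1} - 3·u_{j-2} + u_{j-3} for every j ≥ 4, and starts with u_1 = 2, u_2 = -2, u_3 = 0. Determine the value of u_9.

138

Compute successive terms:
u_4 = 8, u_5 = 22, u_6 = 42, u_7 = 68, u_8 = 100, u_9 = 138.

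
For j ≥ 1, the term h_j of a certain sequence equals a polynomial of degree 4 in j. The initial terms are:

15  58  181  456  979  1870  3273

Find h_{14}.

1st diffs: 43, 123, 275, 523, 891, 1403.
2nd diffs: 80, 152, 248, 368, 512.
3rd diffs: 72, 96, 120, 144.
4th diffs: 24, 24, 24 (constant).
So h_j = j^4 + 2j^3 + 3j^2 + 5j + 4.
Evaluating at j = 14 gives h_{14} = 44566.

44566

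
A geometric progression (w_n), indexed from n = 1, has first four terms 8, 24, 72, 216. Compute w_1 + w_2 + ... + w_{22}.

Common ratio r = 3.
w_n = 8·3^(n-1).
S = 8·(3^22 - 1)/(3 - 1) = 8·(31381059609 - 1)/(2) = 125524238432.

125524238432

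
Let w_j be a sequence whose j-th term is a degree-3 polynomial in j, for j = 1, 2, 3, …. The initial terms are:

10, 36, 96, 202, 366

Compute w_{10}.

1st diffs: 26, 60, 106, 164.
2nd diffs: 34, 46, 58.
3rd diffs: 12, 12 (constant).
So w_j = 2j^3 + 5j^2 - 3j + 6.
Evaluating at j = 10 gives w_{10} = 2476.

2476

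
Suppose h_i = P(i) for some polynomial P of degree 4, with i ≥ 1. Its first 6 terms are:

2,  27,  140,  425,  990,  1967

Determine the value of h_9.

1st diffs: 25, 113, 285, 565, 977.
2nd diffs: 88, 172, 280, 412.
3rd diffs: 84, 108, 132.
4th diffs: 24, 24 (constant).
So h_i = i^4 + 4i^3 - 5i^2 - 3i + 5.
Evaluating at i = 9 gives h_9 = 9050.

9050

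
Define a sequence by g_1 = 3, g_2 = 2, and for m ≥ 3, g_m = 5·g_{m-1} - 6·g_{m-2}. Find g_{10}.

Step forward from the initial values:
g_3 = -8;  g_4 = -52;  g_5 = -212;  g_6 = -748;  g_7 = -2468;  g_8 = -7852;  g_9 = -24452;  g_{10} = -75148.
(Characteristic roots are 3 and 2.)

-75148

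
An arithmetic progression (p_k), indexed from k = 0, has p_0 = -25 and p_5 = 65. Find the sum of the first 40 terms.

Common difference d = (65 - (-25)) / (5 - 0) = 18.
p_k = -25 + (k - 0)·18.
p_{39} = 677; S = 40·(-25 + 677)/2 = 13040.

13040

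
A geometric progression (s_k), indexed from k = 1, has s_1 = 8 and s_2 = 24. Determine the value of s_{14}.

Common ratio r = 3.
s_k = 8·3^(k-1).
s_{14} = 8·3^13 = 12754584.

12754584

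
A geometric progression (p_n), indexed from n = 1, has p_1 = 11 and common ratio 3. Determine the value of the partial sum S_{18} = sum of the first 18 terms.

2130812684

p_n = 11·3^(n-1).
S = 11·(3^18 - 1)/(3 - 1) = 11·(387420489 - 1)/(2) = 2130812684.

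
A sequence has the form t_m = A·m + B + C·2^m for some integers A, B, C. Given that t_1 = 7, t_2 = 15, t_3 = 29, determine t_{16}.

At m = 1, 2, 3: A + B + 2C = 7; 2A + B + 4C = 15; 3A + B + 8C = 29.
Subtracting the first from the second: A + 2C = 8.
Subtracting the second from the third: A + 4C = 14.
Solving: C = 3, A = 2, then B = -1.
So t_m = 2·m + (-1) + 3·2^m; at m=16 this is 196639.

196639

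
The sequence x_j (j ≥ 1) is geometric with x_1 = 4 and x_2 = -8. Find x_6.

Common ratio r = -2.
x_j = 4·(-2)^(j-1).
x_6 = 4·(-2)^5 = -128.

-128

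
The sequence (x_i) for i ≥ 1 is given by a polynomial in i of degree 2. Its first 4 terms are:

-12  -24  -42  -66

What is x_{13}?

-552

1st diffs: -12, -18, -24.
2nd diffs: -6, -6 (constant).
Newton forward-difference form: x_i = -12 + (-12)·C(i-1,1) + (-6)·C(i-1,2).
At i = 13: i-1 = 12, so x_{13} = -12 - 144 - 396 = -552.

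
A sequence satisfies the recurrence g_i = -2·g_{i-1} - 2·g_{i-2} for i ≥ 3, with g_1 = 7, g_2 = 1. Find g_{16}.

-1920

Iterate the recurrence:
g_3 = -16, g_4 = 30, g_5 = -28, …, g_{13} = -448, g_{14} = -64, g_{15} = 1024, g_{16} = -1920.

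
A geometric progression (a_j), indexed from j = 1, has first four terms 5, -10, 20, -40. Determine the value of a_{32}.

Common ratio r = -2.
a_j = 5·(-2)^(j-1).
a_{32} = 5·(-2)^31 = -10737418240.

-10737418240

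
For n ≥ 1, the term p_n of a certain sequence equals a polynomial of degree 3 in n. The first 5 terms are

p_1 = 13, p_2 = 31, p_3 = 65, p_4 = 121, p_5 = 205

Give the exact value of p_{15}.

3905

1st diffs: 18, 34, 56, 84.
2nd diffs: 16, 22, 28.
3rd diffs: 6, 6 (constant).
So p_n = n^3 + 2n^2 + 5n + 5.
Evaluating at n = 15 gives p_{15} = 3905.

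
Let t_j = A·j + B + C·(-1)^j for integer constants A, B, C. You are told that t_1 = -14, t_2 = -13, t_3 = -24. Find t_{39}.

-204

At j = 1, 2, 3: A + B - C = -14; 2A + B + C = -13; 3A + B - C = -24.
Subtracting the first from the second: A + 2C = 1.
Subtracting the second from the third: A - 2C = -11.
Solving: C = 3, A = -5, then B = -6.
Therefore t_{39} = -195 + (-6) + 3·(-1) = -204.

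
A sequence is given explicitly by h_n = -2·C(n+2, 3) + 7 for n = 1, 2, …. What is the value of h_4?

C(6, 3) = 20, so h_4 = -33.

-33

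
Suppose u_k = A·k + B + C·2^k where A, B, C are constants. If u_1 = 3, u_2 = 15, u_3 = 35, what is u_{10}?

4127

The three given values yield: A + B + 2C = 3; 2A + B + 4C = 15; 3A + B + 8C = 35.
Subtracting the first from the second: A + 2C = 12.
Subtracting the second from the third: A + 4C = 20.
Solving: C = 4, A = 4, then B = -9.
Hence u_{10} = 4·10 + (-9) + 4·1024 = 4127.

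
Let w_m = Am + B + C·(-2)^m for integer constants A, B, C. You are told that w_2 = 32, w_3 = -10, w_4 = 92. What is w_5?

-94

Write the equations: 2A + B + 4C = 32; 3A + B - 8C = -10; 4A + B + 16C = 92.
Subtracting the first from the second: A - 12C = -42.
Subtracting the second from the third: A + 24C = 102.
Solving: C = 4, A = 6, then B = 4.
Therefore w_5 = 30 + 4 + 4·(-32) = -94.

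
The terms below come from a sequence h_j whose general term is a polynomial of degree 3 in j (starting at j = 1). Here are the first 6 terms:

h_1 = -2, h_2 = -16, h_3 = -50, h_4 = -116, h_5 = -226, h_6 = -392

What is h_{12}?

1st diffs: -14, -34, -66, -110, -166.
2nd diffs: -20, -32, -44, -56.
3rd diffs: -12, -12, -12 (constant).
So h_j = -2j^3 + 2j^2 - 6j + 4.
Evaluating at j = 12 gives h_{12} = -3236.

-3236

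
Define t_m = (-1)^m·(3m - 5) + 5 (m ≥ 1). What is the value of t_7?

(-1)^7 = -1; 3m - 5 at m=7 is 16; so t_7 = -11.

-11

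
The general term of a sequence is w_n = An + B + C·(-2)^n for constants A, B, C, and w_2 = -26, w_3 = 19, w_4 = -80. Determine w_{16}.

-262196

Write the equations: 2A + B + 4C = -26; 3A + B - 8C = 19; 4A + B + 16C = -80.
Subtracting the first from the second: A - 12C = 45.
Subtracting the second from the third: A + 24C = -99.
Solving: C = -4, A = -3, then B = -4.
Therefore w_{16} = -48 + (-4) + (-4)·65536 = -262196.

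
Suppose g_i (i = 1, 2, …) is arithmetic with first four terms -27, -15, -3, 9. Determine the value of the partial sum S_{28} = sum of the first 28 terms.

3780

Common difference d = 12.
g_i = -27 + (i - 1)·12.
g_{28} = 297; S = 28·(-27 + 297)/2 = 3780.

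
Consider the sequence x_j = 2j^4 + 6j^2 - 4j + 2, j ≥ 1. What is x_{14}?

77954

x_{14} = 2·14^4 + 6·14^2 - 4·14 + 2 = 77954.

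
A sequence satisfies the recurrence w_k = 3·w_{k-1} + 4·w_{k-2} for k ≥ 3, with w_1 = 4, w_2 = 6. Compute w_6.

2046

Applying the relation repeatedly:
w_3 = 34;  w_4 = 126;  w_5 = 514;  w_6 = 2046.
(Characteristic roots are 4 and -1.)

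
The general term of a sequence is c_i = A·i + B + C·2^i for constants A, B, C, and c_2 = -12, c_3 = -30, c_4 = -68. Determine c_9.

-2538

Write the equations: 2A + B + 4C = -12; 3A + B + 8C = -30; 4A + B + 16C = -68.
Subtracting the first from the second: A + 4C = -18.
Subtracting the second from the third: A + 8C = -38.
Solving: C = -5, A = 2, then B = 4.
Hence c_9 = 2·9 + 4 + (-5)·512 = -2538.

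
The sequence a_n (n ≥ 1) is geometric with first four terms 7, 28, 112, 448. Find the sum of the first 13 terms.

156587347

Common ratio r = 4.
a_n = 7·4^(n-1).
S = 7·(4^13 - 1)/(4 - 1) = 7·(67108864 - 1)/(3) = 156587347.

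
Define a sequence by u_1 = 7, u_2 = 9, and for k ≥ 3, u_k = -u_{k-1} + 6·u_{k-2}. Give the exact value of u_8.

Compute successive terms:
u_3 = 33; u_4 = 21; u_5 = 177; u_6 = -51; u_7 = 1113; u_8 = -1419.
(Characteristic roots are 2 and -3.)

-1419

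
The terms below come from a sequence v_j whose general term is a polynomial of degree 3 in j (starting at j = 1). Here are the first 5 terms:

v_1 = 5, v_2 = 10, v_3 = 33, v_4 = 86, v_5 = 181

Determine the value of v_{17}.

8965

1st diffs: 5, 23, 53, 95.
2nd diffs: 18, 30, 42.
3rd diffs: 12, 12 (constant).
Newton forward-difference form: v_j = 5 + 5·C(j-1,1) + 18·C(j-1,2) + 12·C(j-1,3).
At j = 17: j-1 = 16, so v_{17} = 5 + 80 + 2160 + 6720 = 8965.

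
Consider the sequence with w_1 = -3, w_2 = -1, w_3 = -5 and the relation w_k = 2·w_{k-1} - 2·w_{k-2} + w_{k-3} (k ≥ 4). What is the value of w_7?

w_4 = -11;  w_5 = -13;  w_6 = -9;  w_7 = -3.

-3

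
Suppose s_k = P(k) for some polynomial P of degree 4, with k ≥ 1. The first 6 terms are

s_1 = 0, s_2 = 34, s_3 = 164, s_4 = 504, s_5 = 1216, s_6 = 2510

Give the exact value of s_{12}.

1st diffs: 34, 130, 340, 712, 1294.
2nd diffs: 96, 210, 372, 582.
3rd diffs: 114, 162, 210.
4th diffs: 48, 48 (constant).
Newton forward-difference form: s_k = 34·C(k-1,1) + 96·C(k-1,2) + 114·C(k-1,3) + 48·C(k-1,4).
At k = 12: k-1 = 11, so s_{12} = 374 + 5280 + 18810 + 15840 = 40304.

40304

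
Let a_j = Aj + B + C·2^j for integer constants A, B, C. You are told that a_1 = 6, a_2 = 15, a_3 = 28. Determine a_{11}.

Write the equations: A + B + 2C = 6; 2A + B + 4C = 15; 3A + B + 8C = 28.
Subtracting the first from the second: A + 2C = 9.
Subtracting the second from the third: A + 4C = 13.
Solving: C = 2, A = 5, then B = -3.
Hence a_{11} = 5·11 + (-3) + 2·2048 = 4148.

4148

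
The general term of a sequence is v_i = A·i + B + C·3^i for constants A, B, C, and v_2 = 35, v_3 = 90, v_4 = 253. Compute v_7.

At i = 2, 3, 4: 2A + B + 9C = 35; 3A + B + 27C = 90; 4A + B + 81C = 253.
Subtracting the first from the second: A + 18C = 55.
Subtracting the second from the third: A + 54C = 163.
Solving: C = 3, A = 1, then B = 6.
So v_i = 1·i + 6 + 3·3^i; at i=7 this is 6574.

6574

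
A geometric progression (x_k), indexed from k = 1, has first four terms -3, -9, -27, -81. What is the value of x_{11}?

Common ratio r = 3.
x_k = (-3)·3^(k-1).
x_{11} = (-3)·3^10 = -177147.

-177147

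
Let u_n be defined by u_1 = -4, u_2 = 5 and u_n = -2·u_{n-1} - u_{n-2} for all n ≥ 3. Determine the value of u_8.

11

Step forward from the initial values:
u_3 = -6  u_4 = 7  u_5 = -8  u_6 = 9  u_7 = -10  u_8 = 11.
(Characteristic roots are -1 and -1.)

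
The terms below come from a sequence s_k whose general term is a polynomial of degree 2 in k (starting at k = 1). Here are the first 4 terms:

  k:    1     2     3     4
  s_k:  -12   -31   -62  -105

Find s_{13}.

1st diffs: -19, -31, -43.
2nd diffs: -12, -12 (constant).
Newton forward-difference form: s_k = -12 + (-19)·C(k-1,1) + (-12)·C(k-1,2).
At k = 13: k-1 = 12, so s_{13} = -12 - 228 - 792 = -1032.

-1032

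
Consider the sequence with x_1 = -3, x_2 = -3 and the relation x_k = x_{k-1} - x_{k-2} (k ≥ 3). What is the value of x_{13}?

-3

Iterate the recurrence:
x_3 = 0; x_4 = 3; x_5 = 3; …; x_{10} = 3; x_{11} = 3; x_{12} = 0; x_{13} = -3.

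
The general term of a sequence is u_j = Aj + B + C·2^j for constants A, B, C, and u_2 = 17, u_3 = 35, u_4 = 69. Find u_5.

Plug in j = 2, 3, 4: 2A + B + 4C = 17; 3A + B + 8C = 35; 4A + B + 16C = 69.
Subtracting the first from the second: A + 4C = 18.
Subtracting the second from the third: A + 8C = 34.
Solving: C = 4, A = 2, then B = -3.
So u_j = 2·j + (-3) + 4·2^j; at j=5 this is 135.

135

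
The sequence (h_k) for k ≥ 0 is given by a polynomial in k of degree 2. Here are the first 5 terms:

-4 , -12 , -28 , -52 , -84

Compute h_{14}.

1st diffs: -8, -16, -24, -32.
2nd diffs: -8, -8, -8 (constant).
Newton forward-difference form: h_k = -4 + (-8)·C(k,1) + (-8)·C(k,2).
At k = 14: k = 14, so h_{14} = -4 - 112 - 728 = -844.

-844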